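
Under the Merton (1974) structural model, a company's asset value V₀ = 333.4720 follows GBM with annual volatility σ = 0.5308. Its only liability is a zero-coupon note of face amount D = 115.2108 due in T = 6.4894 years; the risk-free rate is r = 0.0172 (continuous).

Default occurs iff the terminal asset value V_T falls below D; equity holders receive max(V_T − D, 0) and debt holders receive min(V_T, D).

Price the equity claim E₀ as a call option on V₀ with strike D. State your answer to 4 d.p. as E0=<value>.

d₁ = [ln(V₀/D) + (r + σ²/2)T] / (σ√T)
   = [ln(333.4720/115.2108) + (0.0172 + 0.5·0.5308²)·6.4894] / (0.5308·√6.4894)
   = [1.062795 + 1.025807] / 1.352176 = 1.544624
d₂ = d₁ − σ√T = 1.544624 − 1.352176 = 0.192448
N(d₁) = 0.938781,  N(d₂) = 0.576304,  e^(−rT) = 0.894386
E₀ = V₀·N(d₁) − D·e^(−rT)·N(d₂)
   = 333.4720·0.938781 − 115.2108·0.894386·0.576304 = 253.673204

E0=253.6732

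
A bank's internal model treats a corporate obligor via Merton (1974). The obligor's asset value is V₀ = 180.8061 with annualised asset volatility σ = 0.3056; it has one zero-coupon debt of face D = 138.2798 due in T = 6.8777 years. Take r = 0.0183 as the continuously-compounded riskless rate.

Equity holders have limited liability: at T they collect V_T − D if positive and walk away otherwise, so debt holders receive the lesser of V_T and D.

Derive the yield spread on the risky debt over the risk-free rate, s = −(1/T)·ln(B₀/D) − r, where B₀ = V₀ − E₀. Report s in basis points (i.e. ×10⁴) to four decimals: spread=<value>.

d₁ = [ln(V₀/D) + (r + σ²/2)T] / (σ√T)
   = [ln(180.8061/138.2798) + (0.0183 + 0.5·0.3056²)·6.8777] / (0.3056·√6.8777)
   = [0.268146 + 0.447021] / 0.801447 = 0.892344
d₂ = d₁ − σ√T = 0.892344 − 0.801447 = 0.090897
N(d₁) = 0.813896,  N(d₂) = 0.536213,  e^(−rT) = 0.881737
E₀ = V₀·N(d₁) − D·e^(−rT)·N(d₂)
   = 180.8061·0.813896 − 138.2798·0.881737·0.536213 = 81.778850
B₀ = V₀ − E₀ = 180.8061 − 81.778850 = 99.027250
spread = −(1/T)·ln(B₀/D) − r = −(1/6.8777)·ln(99.027250/138.2798) − 0.0183 = 0.03024590
in basis points: 0.03024590 × 10⁴ = 302.4590 bp

spread=302.4590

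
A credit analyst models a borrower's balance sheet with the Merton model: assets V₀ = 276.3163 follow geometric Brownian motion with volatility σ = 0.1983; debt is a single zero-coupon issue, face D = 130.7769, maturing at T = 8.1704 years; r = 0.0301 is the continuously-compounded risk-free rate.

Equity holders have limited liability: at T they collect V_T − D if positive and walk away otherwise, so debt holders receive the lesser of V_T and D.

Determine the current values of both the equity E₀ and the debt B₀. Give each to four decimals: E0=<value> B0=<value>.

E0=175.5333 B0=100.7830

d₁ = [ln(V₀/D) + (r + σ²/2)T] / (σ√T)
   = [ln(276.3163/130.7769) + (0.0301 + 0.5·0.1983²)·8.1704] / (0.1983·√8.1704)
   = [0.748053 + 0.406571] / 0.566819 = 2.037025
d₂ = d₁ − σ√T = 2.037025 − 0.566819 = 1.470206
N(d₁) = 0.979176,  N(d₂) = 0.929247,  e^(−rT) = 0.781978
E₀ = V₀·N(d₁) − D·e^(−rT)·N(d₂)
   = 276.3163·0.979176 − 130.7769·0.781978·0.929247 = 175.533259
B₀ = V₀ − E₀ = 276.3163 − 175.533259 = 100.783041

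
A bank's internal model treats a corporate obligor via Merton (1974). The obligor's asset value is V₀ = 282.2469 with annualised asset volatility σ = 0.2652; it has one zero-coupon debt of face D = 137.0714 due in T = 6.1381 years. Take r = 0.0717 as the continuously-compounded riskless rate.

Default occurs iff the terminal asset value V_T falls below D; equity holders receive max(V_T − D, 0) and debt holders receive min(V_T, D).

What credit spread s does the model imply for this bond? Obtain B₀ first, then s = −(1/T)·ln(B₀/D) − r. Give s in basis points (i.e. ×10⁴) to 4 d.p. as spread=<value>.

d₁ = [ln(V₀/D) + (r + σ²/2)T] / (σ√T)
   = [ln(282.2469/137.0714) + (0.0717 + 0.5·0.2652²)·6.1381] / (0.2652·√6.1381)
   = [0.722280 + 0.655951] / 0.657038 = 2.097643
d₂ = d₁ − σ√T = 2.097643 − 0.657038 = 1.440605
N(d₁) = 0.982032,  N(d₂) = 0.925152,  e^(−rT) = 0.643971
E₀ = V₀·N(d₁) − D·e^(−rT)·N(d₂)
   = 282.2469·0.982032 − 137.0714·0.643971·0.925152 = 195.512246
B₀ = V₀ − E₀ = 282.2469 − 195.512246 = 86.734654
spread = −(1/T)·ln(B₀/D) − r = −(1/6.1381)·ln(86.734654/137.0714) − 0.0717 = 0.00285865
in basis points: 0.00285865 × 10⁴ = 28.5865 bp

spread=28.5865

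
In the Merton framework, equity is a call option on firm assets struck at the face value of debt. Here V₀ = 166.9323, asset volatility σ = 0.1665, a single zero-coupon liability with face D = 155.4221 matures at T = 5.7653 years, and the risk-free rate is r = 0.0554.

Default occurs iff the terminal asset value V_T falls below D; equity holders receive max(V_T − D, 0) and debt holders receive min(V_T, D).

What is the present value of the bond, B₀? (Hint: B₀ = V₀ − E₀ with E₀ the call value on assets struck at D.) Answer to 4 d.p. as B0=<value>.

d₁ = [ln(V₀/D) + (r + σ²/2)T] / (σ√T)
   = [ln(166.9323/155.4221) + (0.0554 + 0.5·0.1665²)·5.7653] / (0.1665·√5.7653)
   = [0.071444 + 0.399311] / 0.399784 = 1.177524
d₂ = d₁ − σ√T = 1.177524 − 0.399784 = 0.777740
N(d₁) = 0.880507,  N(d₂) = 0.781639,  e^(−rT) = 0.726587
E₀ = V₀·N(d₁) − D·e^(−rT)·N(d₂)
   = 166.9323·0.880507 − 155.4221·0.726587·0.781639 = 58.716407
B₀ = V₀ − E₀ = 166.9323 − 58.716407 = 108.215893

B0=108.2159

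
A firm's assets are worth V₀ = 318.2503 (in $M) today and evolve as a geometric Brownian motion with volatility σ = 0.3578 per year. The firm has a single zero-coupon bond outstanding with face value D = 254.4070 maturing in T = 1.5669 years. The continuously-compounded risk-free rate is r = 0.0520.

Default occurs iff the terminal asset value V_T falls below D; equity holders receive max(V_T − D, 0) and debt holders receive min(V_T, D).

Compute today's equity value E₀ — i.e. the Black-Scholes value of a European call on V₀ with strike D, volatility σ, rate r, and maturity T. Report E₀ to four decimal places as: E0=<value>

E0=101.5247

d₁ = [ln(V₀/D) + (r + σ²/2)T] / (σ√T)
   = [ln(318.2503/254.4070) + (0.0520 + 0.5·0.3578²)·1.5669] / (0.3578·√1.5669)
   = [0.223903 + 0.181777] / 0.447879 = 0.905779
d₂ = d₁ − σ√T = 0.905779 − 0.447879 = 0.457900
N(d₁) = 0.817474,  N(d₂) = 0.676488,  e^(−rT) = 0.921752
E₀ = V₀·N(d₁) − D·e^(−rT)·N(d₂)
   = 318.2503·0.817474 − 254.4070·0.921752·0.676488 = 101.524682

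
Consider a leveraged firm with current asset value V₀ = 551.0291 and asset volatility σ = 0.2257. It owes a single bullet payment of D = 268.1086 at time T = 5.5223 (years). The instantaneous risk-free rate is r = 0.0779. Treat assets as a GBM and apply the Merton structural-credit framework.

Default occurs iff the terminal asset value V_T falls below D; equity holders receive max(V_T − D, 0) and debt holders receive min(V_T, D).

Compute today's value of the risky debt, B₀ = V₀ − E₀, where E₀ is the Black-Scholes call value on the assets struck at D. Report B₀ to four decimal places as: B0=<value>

B0=173.5225

d₁ = [ln(V₀/D) + (r + σ²/2)T] / (σ√T)
   = [ln(551.0291/268.1086) + (0.0779 + 0.5·0.2257²)·5.5223] / (0.2257·√5.5223)
   = [0.720395 + 0.570842] / 0.530385 = 2.434526
d₂ = d₁ − σ√T = 2.434526 − 0.530385 = 1.904141
N(d₁) = 0.992544,  N(d₂) = 0.971554,  e^(−rT) = 0.650387
E₀ = V₀·N(d₁) − D·e^(−rT)·N(d₂)
   = 551.0291·0.992544 − 268.1086·0.650387·0.971554 = 377.506620
B₀ = V₀ − E₀ = 551.0291 − 377.506620 = 173.522480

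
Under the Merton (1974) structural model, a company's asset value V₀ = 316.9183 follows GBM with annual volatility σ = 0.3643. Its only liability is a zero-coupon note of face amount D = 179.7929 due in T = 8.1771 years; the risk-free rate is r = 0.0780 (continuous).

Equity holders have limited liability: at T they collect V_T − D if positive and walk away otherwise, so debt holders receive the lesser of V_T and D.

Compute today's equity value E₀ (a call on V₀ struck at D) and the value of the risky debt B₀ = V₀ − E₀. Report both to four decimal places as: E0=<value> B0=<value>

E0=232.0373 B0=84.8810

d₁ = [ln(V₀/D) + (r + σ²/2)T] / (σ√T)
   = [ln(316.9183/179.7929) + (0.0780 + 0.5·0.3643²)·8.1771] / (0.3643·√8.1771)
   = [0.566838 + 1.180424] / 1.041739 = 1.677255
d₂ = d₁ − σ√T = 1.677255 − 1.041739 = 0.635517
N(d₁) = 0.953254,  N(d₂) = 0.737454,  e^(−rT) = 0.528446
E₀ = V₀·N(d₁) − D·e^(−rT)·N(d₂)
   = 316.9183·0.953254 − 179.7929·0.528446·0.737454 = 232.037344
B₀ = V₀ − E₀ = 316.9183 − 232.037344 = 84.880956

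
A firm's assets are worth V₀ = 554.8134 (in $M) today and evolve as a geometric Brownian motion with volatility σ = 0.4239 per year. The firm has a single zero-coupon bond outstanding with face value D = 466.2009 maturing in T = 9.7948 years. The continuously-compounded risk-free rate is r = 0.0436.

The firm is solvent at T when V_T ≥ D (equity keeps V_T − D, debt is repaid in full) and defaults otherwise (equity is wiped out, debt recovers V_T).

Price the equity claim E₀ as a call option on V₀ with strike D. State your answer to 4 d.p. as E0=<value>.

d₁ = [ln(V₀/D) + (r + σ²/2)T] / (σ√T)
   = [ln(554.8134/466.2009) + (0.0436 + 0.5·0.4239²)·9.7948] / (0.4239·√9.7948)
   = [0.174015 + 1.307073] / 1.326665 = 1.116400
d₂ = d₁ − σ√T = 1.116400 − 1.326665 = -0.210265
N(d₁) = 0.867874,  N(d₂) = 0.416730,  e^(−rT) = 0.652429
E₀ = V₀·N(d₁) − D·e^(−rT)·N(d₂)
   = 554.8134·0.867874 − 466.2009·0.652429·0.416730 = 354.754460

E0=354.7545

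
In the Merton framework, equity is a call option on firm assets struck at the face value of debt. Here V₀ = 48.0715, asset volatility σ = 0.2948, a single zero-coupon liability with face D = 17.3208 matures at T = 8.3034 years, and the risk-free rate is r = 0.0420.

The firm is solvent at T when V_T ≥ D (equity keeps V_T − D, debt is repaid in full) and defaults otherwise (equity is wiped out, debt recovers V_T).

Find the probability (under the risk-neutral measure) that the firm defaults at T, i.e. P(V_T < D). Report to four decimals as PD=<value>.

d₁ = [ln(V₀/D) + (r + σ²/2)T] / (σ√T)
   = [ln(48.0715/17.3208) + (0.0420 + 0.5·0.2948²)·8.3034] / (0.2948·√8.3034)
   = [1.020781 + 0.709555] / 0.849485 = 2.036925
d₂ = d₁ − σ√T = 2.036925 − 0.849485 = 1.187440
risk-neutral PD = N(−d₂) = N(-1.187440) = 0.117527

PD=0.1175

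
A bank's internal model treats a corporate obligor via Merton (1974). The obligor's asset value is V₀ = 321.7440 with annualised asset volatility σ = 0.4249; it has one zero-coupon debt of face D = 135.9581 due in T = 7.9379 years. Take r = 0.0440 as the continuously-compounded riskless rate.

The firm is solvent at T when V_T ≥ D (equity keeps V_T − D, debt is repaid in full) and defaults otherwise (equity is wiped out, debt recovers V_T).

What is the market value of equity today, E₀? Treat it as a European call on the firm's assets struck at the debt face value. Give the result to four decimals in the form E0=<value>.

E0=241.1726

d₁ = [ln(V₀/D) + (r + σ²/2)T] / (σ√T)
   = [ln(321.7440/135.9581) + (0.0440 + 0.5·0.4249²)·7.9379] / (0.4249·√7.9379)
   = [0.861409 + 1.065822] / 1.197125 = 1.609883
d₂ = d₁ − σ√T = 1.609883 − 1.197125 = 0.412758
N(d₁) = 0.946288,  N(d₂) = 0.660108,  e^(−rT) = 0.705204
E₀ = V₀·N(d₁) − D·e^(−rT)·N(d₂)
   = 321.7440·0.946288 − 135.9581·0.705204·0.660108 = 241.172584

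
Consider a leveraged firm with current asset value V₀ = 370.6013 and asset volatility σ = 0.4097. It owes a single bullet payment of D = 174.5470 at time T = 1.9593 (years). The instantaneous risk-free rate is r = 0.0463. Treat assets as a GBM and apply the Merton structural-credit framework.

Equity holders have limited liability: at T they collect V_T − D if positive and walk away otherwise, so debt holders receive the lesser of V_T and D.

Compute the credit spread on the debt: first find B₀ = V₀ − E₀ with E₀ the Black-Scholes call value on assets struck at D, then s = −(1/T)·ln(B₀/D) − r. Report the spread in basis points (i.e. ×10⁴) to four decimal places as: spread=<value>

d₁ = [ln(V₀/D) + (r + σ²/2)T] / (σ√T)
   = [ln(370.6013/174.5470) + (0.0463 + 0.5·0.4097²)·1.9593] / (0.4097·√1.9593)
   = [0.752933 + 0.255154] / 0.573478 = 1.757848
d₂ = d₁ − σ√T = 1.757848 − 0.573478 = 1.184371
N(d₁) = 0.960613,  N(d₂) = 0.881867,  e^(−rT) = 0.913277
E₀ = V₀·N(d₁) − D·e^(−rT)·N(d₂)
   = 370.6013·0.960613 − 174.5470·0.913277·0.881867 = 215.426307
B₀ = V₀ − E₀ = 370.6013 − 215.426307 = 155.174993
spread = −(1/T)·ln(B₀/D) − r = −(1/1.9593)·ln(155.174993/174.5470) − 0.0463 = 0.01374215
in basis points: 0.01374215 × 10⁴ = 137.4215 bp

spread=137.4215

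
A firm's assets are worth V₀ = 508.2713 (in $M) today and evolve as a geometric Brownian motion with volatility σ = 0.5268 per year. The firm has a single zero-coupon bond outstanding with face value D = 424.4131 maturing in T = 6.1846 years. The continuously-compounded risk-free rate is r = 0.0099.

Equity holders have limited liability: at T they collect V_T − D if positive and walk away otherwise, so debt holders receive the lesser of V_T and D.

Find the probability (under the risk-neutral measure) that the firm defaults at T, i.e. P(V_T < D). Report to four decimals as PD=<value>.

d₁ = [ln(V₀/D) + (r + σ²/2)T] / (σ√T)
   = [ln(508.2713/424.4131) + (0.0099 + 0.5·0.5268²)·6.1846] / (0.5268·√6.1846)
   = [0.180308 + 0.919397] / 1.310091 = 0.839411
d₂ = d₁ − σ√T = 0.839411 − 1.310091 = -0.470680
risk-neutral PD = N(−d₂) = N(0.470680) = 0.681065

PD=0.6811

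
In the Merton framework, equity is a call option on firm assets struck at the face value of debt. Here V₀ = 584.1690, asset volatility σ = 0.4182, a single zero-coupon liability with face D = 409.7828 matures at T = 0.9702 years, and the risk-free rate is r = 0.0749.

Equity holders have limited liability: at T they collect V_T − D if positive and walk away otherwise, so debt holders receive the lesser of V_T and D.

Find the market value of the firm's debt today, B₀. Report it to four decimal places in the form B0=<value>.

d₁ = [ln(V₀/D) + (r + σ²/2)T] / (σ√T)
   = [ln(584.1690/409.7828) + (0.0749 + 0.5·0.4182²)·0.9702] / (0.4182·√0.9702)
   = [0.354563 + 0.157508] / 0.411922 = 1.243127
d₂ = d₁ − σ√T = 1.243127 − 0.411922 = 0.831205
N(d₁) = 0.893089,  N(d₂) = 0.797071,  e^(−rT) = 0.929910
E₀ = V₀·N(d₁) − D·e^(−rT)·N(d₂)
   = 584.1690·0.893089 − 409.7828·0.929910·0.797071 = 217.982507
B₀ = V₀ − E₀ = 584.1690 − 217.982507 = 366.186493

B0=366.1865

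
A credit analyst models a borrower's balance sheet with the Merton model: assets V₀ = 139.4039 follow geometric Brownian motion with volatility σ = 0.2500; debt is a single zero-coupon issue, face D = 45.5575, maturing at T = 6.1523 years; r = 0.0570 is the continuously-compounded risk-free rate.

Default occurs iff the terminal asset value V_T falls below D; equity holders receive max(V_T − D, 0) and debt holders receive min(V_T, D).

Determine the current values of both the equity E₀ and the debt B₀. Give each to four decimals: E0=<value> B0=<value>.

E0=107.4409 B0=31.9630

d₁ = [ln(V₀/D) + (r + σ²/2)T] / (σ√T)
   = [ln(139.4039/45.5575) + (0.0570 + 0.5·0.2500²)·6.1523] / (0.2500·√6.1523)
   = [1.118400 + 0.542940] / 0.620096 = 2.679168
d₂ = d₁ − σ√T = 2.679168 − 0.620096 = 2.059072
N(d₁) = 0.996310,  N(d₂) = 0.980256,  e^(−rT) = 0.704208
E₀ = V₀·N(d₁) − D·e^(−rT)·N(d₂)
   = 139.4039·0.996310 − 45.5575·0.704208·0.980256 = 107.440909
B₀ = V₀ − E₀ = 139.4039 − 107.440909 = 31.962991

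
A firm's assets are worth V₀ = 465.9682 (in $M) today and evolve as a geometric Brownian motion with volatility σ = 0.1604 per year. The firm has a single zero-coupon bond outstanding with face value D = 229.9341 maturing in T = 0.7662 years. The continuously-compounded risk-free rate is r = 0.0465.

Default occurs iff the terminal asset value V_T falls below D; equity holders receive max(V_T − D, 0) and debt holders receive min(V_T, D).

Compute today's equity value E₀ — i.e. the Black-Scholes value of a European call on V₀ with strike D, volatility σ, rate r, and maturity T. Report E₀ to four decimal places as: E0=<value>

E0=244.0820

d₁ = [ln(V₀/D) + (r + σ²/2)T] / (σ√T)
   = [ln(465.9682/229.9341) + (0.0465 + 0.5·0.1604²)·0.7662] / (0.1604·√0.7662)
   = [0.706325 + 0.045485] / 0.140403 = 5.354665
d₂ = d₁ − σ√T = 5.354665 − 0.140403 = 5.214262
N(d₁) = 1.000000,  N(d₂) = 1.000000,  e^(−rT) = 0.964999
E₀ = V₀·N(d₁) − D·e^(−rT)·N(d₂)
   = 465.9682·1.000000 − 229.9341·0.964999·1.000000 = 244.082043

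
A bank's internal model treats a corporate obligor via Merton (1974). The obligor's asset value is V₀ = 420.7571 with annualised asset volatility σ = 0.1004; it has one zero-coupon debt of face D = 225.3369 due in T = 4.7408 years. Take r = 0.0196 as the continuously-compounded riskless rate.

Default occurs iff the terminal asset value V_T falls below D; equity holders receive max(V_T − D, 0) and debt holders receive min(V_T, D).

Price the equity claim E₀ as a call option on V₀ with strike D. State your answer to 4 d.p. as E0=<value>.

d₁ = [ln(V₀/D) + (r + σ²/2)T] / (σ√T)
   = [ln(420.7571/225.3369) + (0.0196 + 0.5·0.1004²)·4.7408] / (0.1004·√4.7408)
   = [0.624459 + 0.116814] / 0.218605 = 3.390928
d₂ = d₁ − σ√T = 3.390928 − 0.218605 = 3.172323
N(d₁) = 0.999652,  N(d₂) = 0.999244,  e^(−rT) = 0.911267
E₀ = V₀·N(d₁) − D·e^(−rT)·N(d₂)
   = 420.7571·0.999652 − 225.3369·0.911267·0.999244 = 215.423811

E0=215.4238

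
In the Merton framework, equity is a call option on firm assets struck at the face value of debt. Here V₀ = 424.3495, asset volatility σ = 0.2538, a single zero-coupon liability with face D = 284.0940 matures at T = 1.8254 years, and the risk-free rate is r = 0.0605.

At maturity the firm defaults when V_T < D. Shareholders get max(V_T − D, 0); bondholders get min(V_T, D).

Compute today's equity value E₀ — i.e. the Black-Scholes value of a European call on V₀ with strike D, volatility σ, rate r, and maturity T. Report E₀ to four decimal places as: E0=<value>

d₁ = [ln(V₀/D) + (r + σ²/2)T] / (σ√T)
   = [ln(424.3495/284.0940) + (0.0605 + 0.5·0.2538²)·1.8254] / (0.2538·√1.8254)
   = [0.401252 + 0.169228] / 0.342902 = 1.663680
d₂ = d₁ − σ√T = 1.663680 − 0.342902 = 1.320777
N(d₁) = 0.951912,  N(d₂) = 0.906712,  e^(−rT) = 0.895443
E₀ = V₀·N(d₁) − D·e^(−rT)·N(d₂)
   = 424.3495·0.951912 − 284.0940·0.895443·0.906712 = 173.284788

E0=173.2848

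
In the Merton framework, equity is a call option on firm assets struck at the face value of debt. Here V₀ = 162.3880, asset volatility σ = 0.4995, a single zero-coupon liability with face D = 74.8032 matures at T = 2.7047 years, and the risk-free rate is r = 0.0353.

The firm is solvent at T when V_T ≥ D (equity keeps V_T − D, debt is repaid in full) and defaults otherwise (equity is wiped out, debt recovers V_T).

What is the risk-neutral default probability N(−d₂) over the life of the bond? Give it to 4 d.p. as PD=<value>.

d₁ = [ln(V₀/D) + (r + σ²/2)T] / (σ√T)
   = [ln(162.3880/74.8032) + (0.0353 + 0.5·0.4995²)·2.7047] / (0.4995·√2.7047)
   = [0.775128 + 0.432888] / 0.821476 = 1.470542
d₂ = d₁ − σ√T = 1.470542 − 0.821476 = 0.649066
risk-neutral PD = N(−d₂) = N(-0.649066) = 0.258148

PD=0.2581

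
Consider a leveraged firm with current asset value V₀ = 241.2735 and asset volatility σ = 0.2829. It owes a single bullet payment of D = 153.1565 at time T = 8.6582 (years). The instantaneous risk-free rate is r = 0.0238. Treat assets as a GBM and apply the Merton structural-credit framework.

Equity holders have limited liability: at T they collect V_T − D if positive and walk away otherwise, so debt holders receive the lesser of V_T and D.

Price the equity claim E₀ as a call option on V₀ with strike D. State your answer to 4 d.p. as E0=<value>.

d₁ = [ln(V₀/D) + (r + σ²/2)T] / (σ√T)
   = [ln(241.2735/153.1565) + (0.0238 + 0.5·0.2829²)·8.6582] / (0.2829·√8.6582)
   = [0.454471 + 0.552533] / 0.832428 = 1.209719
d₂ = d₁ − σ√T = 1.209719 − 0.832428 = 0.377291
N(d₁) = 0.886807,  N(d₂) = 0.647021,  e^(−rT) = 0.813780
E₀ = V₀·N(d₁) − D·e^(−rT)·N(d₂)
   = 241.2735·0.886807 − 153.1565·0.813780·0.647021 = 133.320989

E0=133.3210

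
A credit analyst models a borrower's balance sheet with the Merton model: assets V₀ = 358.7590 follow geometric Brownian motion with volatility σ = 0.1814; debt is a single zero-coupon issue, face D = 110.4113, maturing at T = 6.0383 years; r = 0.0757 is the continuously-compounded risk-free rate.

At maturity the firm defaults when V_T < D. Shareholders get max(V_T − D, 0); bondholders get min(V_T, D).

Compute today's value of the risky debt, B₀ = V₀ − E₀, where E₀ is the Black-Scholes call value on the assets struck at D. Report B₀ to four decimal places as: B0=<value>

B0=69.9013

d₁ = [ln(V₀/D) + (r + σ²/2)T] / (σ√T)
   = [ln(358.7590/110.4113) + (0.0757 + 0.5·0.1814²)·6.0383] / (0.1814·√6.0383)
   = [1.178438 + 0.556447] / 0.445753 = 3.892031
d₂ = d₁ − σ√T = 3.892031 − 0.445753 = 3.446277
N(d₁) = 0.999950,  N(d₂) = 0.999716,  e^(−rT) = 0.633117
E₀ = V₀·N(d₁) − D·e^(−rT)·N(d₂)
   = 358.7590·0.999950 − 110.4113·0.633117·0.999716 = 288.857711
B₀ = V₀ − E₀ = 358.7590 − 288.857711 = 69.901289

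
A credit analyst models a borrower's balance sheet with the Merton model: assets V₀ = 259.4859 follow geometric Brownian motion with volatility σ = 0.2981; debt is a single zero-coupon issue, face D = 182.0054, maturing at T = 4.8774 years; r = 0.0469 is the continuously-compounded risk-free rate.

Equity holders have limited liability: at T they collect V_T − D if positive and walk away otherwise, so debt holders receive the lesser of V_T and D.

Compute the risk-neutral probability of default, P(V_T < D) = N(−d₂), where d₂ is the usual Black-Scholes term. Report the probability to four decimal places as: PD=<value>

d₁ = [ln(V₀/D) + (r + σ²/2)T] / (σ√T)
   = [ln(259.4859/182.0054) + (0.0469 + 0.5·0.2981²)·4.8774] / (0.2981·√4.8774)
   = [0.354666 + 0.445462] / 0.658349 = 1.215355
d₂ = d₁ − σ√T = 1.215355 − 0.658349 = 0.557006
risk-neutral PD = N(−d₂) = N(-0.557006) = 0.288762

PD=0.2888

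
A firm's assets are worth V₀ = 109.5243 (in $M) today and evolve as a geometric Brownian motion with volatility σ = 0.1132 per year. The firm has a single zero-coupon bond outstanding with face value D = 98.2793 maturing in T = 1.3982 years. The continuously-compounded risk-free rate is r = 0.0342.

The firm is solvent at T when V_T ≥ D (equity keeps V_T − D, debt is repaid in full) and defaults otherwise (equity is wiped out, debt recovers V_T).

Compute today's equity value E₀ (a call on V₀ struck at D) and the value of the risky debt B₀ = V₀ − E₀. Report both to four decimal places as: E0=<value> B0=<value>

d₁ = [ln(V₀/D) + (r + σ²/2)T] / (σ√T)
   = [ln(109.5243/98.2793) + (0.0342 + 0.5·0.1132²)·1.3982] / (0.1132·√1.3982)
   = [0.108333 + 0.056777] / 0.133854 = 1.233508
d₂ = d₁ − σ√T = 1.233508 − 0.133854 = 1.099654
N(d₁) = 0.891307,  N(d₂) = 0.864259,  e^(−rT) = 0.953307
E₀ = V₀·N(d₁) − D·e^(−rT)·N(d₂)
   = 109.5243·0.891307 − 98.2793·0.953307·0.864259 = 16.647089
B₀ = V₀ − E₀ = 109.5243 − 16.647089 = 92.877211

E0=16.6471 B0=92.8772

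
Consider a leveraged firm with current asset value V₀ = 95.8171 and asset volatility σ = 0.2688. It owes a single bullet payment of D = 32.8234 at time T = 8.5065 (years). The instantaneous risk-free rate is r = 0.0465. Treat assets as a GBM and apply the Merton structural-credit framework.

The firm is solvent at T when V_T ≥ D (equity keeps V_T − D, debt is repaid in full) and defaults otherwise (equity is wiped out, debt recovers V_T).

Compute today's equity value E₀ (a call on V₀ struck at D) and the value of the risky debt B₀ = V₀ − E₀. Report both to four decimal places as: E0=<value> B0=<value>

E0=74.1219 B0=21.6952

d₁ = [ln(V₀/D) + (r + σ²/2)T] / (σ√T)
   = [ln(95.8171/32.8234) + (0.0465 + 0.5·0.2688²)·8.5065] / (0.2688·√8.5065)
   = [1.071299 + 0.702864] / 0.783980 = 2.263023
d₂ = d₁ − σ√T = 2.263023 − 0.783980 = 1.479043
N(d₁) = 0.988183,  N(d₂) = 0.930436,  e^(−rT) = 0.673308
E₀ = V₀·N(d₁) − D·e^(−rT)·N(d₂)
   = 95.8171·0.988183 − 32.8234·0.673308·0.930436 = 74.121945
B₀ = V₀ − E₀ = 95.8171 − 74.121945 = 21.695155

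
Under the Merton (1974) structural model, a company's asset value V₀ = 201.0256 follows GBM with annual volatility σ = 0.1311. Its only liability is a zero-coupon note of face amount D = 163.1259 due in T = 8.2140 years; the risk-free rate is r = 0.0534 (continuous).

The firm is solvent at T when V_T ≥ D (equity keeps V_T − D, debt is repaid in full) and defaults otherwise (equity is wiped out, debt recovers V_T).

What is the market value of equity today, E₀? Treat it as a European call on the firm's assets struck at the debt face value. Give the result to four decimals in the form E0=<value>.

E0=96.7535

d₁ = [ln(V₀/D) + (r + σ²/2)T] / (σ√T)
   = [ln(201.0256/163.1259) + (0.0534 + 0.5·0.1311²)·8.2140] / (0.1311·√8.2140)
   = [0.208910 + 0.509215] / 0.375734 = 1.911262
d₂ = d₁ − σ√T = 1.911262 − 0.375734 = 1.535529
N(d₁) = 0.972015,  N(d₂) = 0.937673,  e^(−rT) = 0.644921
E₀ = V₀·N(d₁) − D·e^(−rT)·N(d₂)
   = 201.0256·0.972015 − 163.1259·0.644921·0.937673 = 96.753514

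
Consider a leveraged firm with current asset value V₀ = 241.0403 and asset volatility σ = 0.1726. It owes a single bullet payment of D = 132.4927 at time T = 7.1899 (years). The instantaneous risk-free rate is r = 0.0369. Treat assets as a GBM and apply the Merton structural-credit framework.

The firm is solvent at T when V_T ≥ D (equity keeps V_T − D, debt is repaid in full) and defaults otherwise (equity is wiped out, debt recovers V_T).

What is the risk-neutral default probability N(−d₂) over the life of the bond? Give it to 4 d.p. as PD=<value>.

d₁ = [ln(V₀/D) + (r + σ²/2)T] / (σ√T)
   = [ln(241.0403/132.4927) + (0.0369 + 0.5·0.1726²)·7.1899] / (0.1726·√7.1899)
   = [0.598437 + 0.372404] / 0.462809 = 2.097710
d₂ = d₁ − σ√T = 2.097710 − 0.462809 = 1.634901
risk-neutral PD = N(−d₂) = N(-1.634901) = 0.051035

PD=0.0510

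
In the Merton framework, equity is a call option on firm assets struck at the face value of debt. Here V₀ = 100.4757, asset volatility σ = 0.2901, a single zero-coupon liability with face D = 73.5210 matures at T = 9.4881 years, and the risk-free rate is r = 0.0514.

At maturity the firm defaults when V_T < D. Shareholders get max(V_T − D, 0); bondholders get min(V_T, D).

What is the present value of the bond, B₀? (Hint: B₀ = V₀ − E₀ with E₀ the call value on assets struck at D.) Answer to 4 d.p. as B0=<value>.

d₁ = [ln(V₀/D) + (r + σ²/2)T] / (σ√T)
   = [ln(100.4757/73.5210) + (0.0514 + 0.5·0.2901²)·9.4881] / (0.2901·√9.4881)
   = [0.312345 + 0.886938] / 0.893588 = 1.342098
d₂ = d₁ − σ√T = 1.342098 − 0.893588 = 0.448510
N(d₁) = 0.910218,  N(d₂) = 0.673107,  e^(−rT) = 0.614044
E₀ = V₀·N(d₁) − D·e^(−rT)·N(d₂)
   = 100.4757·0.910218 − 73.5210·0.614044·0.673107 = 61.067249
B₀ = V₀ − E₀ = 100.4757 − 61.067249 = 39.408451

B0=39.4085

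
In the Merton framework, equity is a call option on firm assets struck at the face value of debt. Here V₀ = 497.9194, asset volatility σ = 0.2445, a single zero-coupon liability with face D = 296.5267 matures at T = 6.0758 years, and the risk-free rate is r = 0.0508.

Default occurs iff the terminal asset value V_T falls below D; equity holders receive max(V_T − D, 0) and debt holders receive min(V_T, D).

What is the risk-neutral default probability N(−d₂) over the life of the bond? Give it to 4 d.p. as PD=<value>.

d₁ = [ln(V₀/D) + (r + σ²/2)T] / (σ√T)
   = [ln(497.9194/296.5267) + (0.0508 + 0.5·0.2445²)·6.0758] / (0.2445·√6.0758)
   = [0.518301 + 0.490257] / 0.602671 = 1.673479
d₂ = d₁ − σ√T = 1.673479 − 0.602671 = 1.070808
risk-neutral PD = N(−d₂) = N(-1.070808) = 0.142128

PD=0.1421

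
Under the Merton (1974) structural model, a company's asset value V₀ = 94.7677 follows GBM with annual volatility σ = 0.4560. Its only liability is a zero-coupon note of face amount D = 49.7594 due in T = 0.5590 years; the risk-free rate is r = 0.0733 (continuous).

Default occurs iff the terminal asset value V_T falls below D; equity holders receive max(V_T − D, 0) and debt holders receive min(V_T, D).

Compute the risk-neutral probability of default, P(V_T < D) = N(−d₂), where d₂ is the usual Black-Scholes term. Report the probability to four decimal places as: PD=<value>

d₁ = [ln(V₀/D) + (r + σ²/2)T] / (σ√T)
   = [ln(94.7677/49.7594) + (0.0733 + 0.5·0.4560²)·0.5590] / (0.4560·√0.5590)
   = [0.644229 + 0.099093] / 0.340934 = 2.180250
d₂ = d₁ − σ√T = 2.180250 − 0.340934 = 1.839316
risk-neutral PD = N(−d₂) = N(-1.839316) = 0.032934

PD=0.0329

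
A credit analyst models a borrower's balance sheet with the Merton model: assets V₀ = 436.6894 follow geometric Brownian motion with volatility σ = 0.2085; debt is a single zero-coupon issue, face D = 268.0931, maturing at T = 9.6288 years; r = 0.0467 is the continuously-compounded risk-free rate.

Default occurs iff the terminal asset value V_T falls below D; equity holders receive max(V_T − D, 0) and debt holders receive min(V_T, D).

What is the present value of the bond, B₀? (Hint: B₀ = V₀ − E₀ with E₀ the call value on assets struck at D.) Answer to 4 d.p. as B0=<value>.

B0=165.4015

d₁ = [ln(V₀/D) + (r + σ²/2)T] / (σ√T)
   = [ln(436.6894/268.0931) + (0.0467 + 0.5·0.2085²)·9.6288] / (0.2085·√9.6288)
   = [0.487888 + 0.658958] / 0.646982 = 1.772608
d₂ = d₁ − σ√T = 1.772608 − 0.646982 = 1.125627
N(d₁) = 0.961853,  N(d₂) = 0.869838,  e^(−rT) = 0.637842
E₀ = V₀·N(d₁) − D·e^(−rT)·N(d₂)
   = 436.6894·0.961853 − 268.0931·0.637842·0.869838 = 271.287904
B₀ = V₀ − E₀ = 436.6894 − 271.287904 = 165.401496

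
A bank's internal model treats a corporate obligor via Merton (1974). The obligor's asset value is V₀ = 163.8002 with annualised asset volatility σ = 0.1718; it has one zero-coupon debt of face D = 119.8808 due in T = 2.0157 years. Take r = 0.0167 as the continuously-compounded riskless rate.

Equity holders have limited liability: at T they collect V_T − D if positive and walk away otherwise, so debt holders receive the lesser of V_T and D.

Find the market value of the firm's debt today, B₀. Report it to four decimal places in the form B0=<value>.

B0=114.7338

d₁ = [ln(V₀/D) + (r + σ²/2)T] / (σ√T)
   = [ln(163.8002/119.8808) + (0.0167 + 0.5·0.1718²)·2.0157] / (0.1718·√2.0157)
   = [0.312149 + 0.063409] / 0.243914 = 1.539719
d₂ = d₁ − σ√T = 1.539719 − 0.243914 = 1.295806
N(d₁) = 0.938186,  N(d₂) = 0.902479,  e^(−rT) = 0.966898
E₀ = V₀·N(d₁) − D·e^(−rT)·N(d₂)
   = 163.8002·0.938186 − 119.8808·0.966898·0.902479 = 49.066405
B₀ = V₀ − E₀ = 163.8002 − 49.066405 = 114.733795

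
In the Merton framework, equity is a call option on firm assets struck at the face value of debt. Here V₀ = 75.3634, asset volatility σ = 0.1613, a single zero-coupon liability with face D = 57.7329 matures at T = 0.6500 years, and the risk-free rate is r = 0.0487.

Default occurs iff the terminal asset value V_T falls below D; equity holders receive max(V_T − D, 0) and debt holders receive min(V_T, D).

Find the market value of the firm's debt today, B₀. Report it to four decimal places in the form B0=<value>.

B0=55.9025

d₁ = [ln(V₀/D) + (r + σ²/2)T] / (σ√T)
   = [ln(75.3634/57.7329) + (0.0487 + 0.5·0.1613²)·0.6500] / (0.1613·√0.6500)
   = [0.266495 + 0.040111] / 0.130044 = 2.357700
d₂ = d₁ − σ√T = 2.357700 − 0.130044 = 2.227656
N(d₁) = 0.990806,  N(d₂) = 0.987048,  e^(−rT) = 0.968841
E₀ = V₀·N(d₁) − D·e^(−rT)·N(d₂)
   = 75.3634·0.990806 − 57.7329·0.968841·0.987048 = 19.460943
B₀ = V₀ − E₀ = 75.3634 − 19.460943 = 55.902457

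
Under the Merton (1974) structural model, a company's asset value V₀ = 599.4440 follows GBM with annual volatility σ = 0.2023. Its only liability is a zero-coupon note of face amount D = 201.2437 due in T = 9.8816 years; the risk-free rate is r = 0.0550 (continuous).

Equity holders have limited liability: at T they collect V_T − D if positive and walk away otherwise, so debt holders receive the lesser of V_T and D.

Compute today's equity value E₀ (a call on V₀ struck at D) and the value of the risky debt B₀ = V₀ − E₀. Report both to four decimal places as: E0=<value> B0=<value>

E0=482.8369 B0=116.6071

d₁ = [ln(V₀/D) + (r + σ²/2)T] / (σ√T)
   = [ln(599.4440/201.2437) + (0.0550 + 0.5·0.2023²)·9.8816] / (0.2023·√9.8816)
   = [1.091486 + 0.745692] / 0.635930 = 2.888961
d₂ = d₁ − σ√T = 2.888961 − 0.635930 = 2.253030
N(d₁) = 0.998067,  N(d₂) = 0.987871,  e^(−rT) = 0.580719
E₀ = V₀·N(d₁) − D·e^(−rT)·N(d₂)
   = 599.4440·0.998067 − 201.2437·0.580719·0.987871 = 482.836872
B₀ = V₀ − E₀ = 599.4440 − 482.836872 = 116.607128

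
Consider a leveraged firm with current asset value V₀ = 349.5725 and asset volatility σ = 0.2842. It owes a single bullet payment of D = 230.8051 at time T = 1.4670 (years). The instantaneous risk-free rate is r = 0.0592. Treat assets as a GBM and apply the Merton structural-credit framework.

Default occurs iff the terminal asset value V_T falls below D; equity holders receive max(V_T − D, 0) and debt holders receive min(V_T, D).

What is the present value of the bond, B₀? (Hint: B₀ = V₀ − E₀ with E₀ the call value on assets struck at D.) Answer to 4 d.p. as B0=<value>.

d₁ = [ln(V₀/D) + (r + σ²/2)T] / (σ√T)
   = [ln(349.5725/230.8051) + (0.0592 + 0.5·0.2842²)·1.4670] / (0.2842·√1.4670)
   = [0.415137 + 0.146091] / 0.344222 = 1.630423
d₂ = d₁ − σ√T = 1.630423 − 0.344222 = 1.286201
N(d₁) = 0.948494,  N(d₂) = 0.900814,  e^(−rT) = 0.916818
E₀ = V₀·N(d₁) − D·e^(−rT)·N(d₂)
   = 349.5725·0.948494 − 230.8051·0.916818·0.900814 = 140.949637
B₀ = V₀ − E₀ = 349.5725 − 140.949637 = 208.622863

B0=208.6229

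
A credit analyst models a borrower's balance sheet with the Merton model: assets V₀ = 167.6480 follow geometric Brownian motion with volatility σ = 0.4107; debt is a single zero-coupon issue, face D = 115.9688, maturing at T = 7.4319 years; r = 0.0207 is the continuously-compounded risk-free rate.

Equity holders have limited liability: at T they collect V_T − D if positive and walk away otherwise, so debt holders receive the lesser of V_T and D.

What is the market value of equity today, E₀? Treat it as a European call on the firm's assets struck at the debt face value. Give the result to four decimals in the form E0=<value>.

E0=96.0831

d₁ = [ln(V₀/D) + (r + σ²/2)T] / (σ√T)
   = [ln(167.6480/115.9688) + (0.0207 + 0.5·0.4107²)·7.4319] / (0.4107·√7.4319)
   = [0.368545 + 0.780626] / 1.119630 = 1.026385
d₂ = d₁ − σ√T = 1.026385 − 1.119630 = -0.093245
N(d₁) = 0.847645,  N(d₂) = 0.462854,  e^(−rT) = 0.857409
E₀ = V₀·N(d₁) − D·e^(−rT)·N(d₂)
   = 167.6480·0.847645 − 115.9688·0.857409·0.462854 = 96.083127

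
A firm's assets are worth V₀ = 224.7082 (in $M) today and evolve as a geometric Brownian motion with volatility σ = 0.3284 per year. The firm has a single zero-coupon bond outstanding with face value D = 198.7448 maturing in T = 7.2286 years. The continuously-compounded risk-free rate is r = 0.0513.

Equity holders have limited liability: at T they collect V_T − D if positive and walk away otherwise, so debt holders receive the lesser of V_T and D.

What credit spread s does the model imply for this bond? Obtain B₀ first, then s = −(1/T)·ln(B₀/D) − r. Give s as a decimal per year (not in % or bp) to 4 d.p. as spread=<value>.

spread=0.0297

d₁ = [ln(V₀/D) + (r + σ²/2)T] / (σ√T)
   = [ln(224.7082/198.7448) + (0.0513 + 0.5·0.3284²)·7.2286] / (0.3284·√7.2286)
   = [0.122781 + 0.760617] / 0.882938 = 1.000521
d₂ = d₁ − σ√T = 1.000521 − 0.882938 = 0.117583
N(d₁) = 0.841471,  N(d₂) = 0.546801,  e^(−rT) = 0.690163
E₀ = V₀·N(d₁) − D·e^(−rT)·N(d₂)
   = 224.7082·0.841471 − 198.7448·0.690163·0.546801 = 114.082697
B₀ = V₀ − E₀ = 224.7082 − 114.082697 = 110.625503
spread = −(1/T)·ln(B₀/D) − r = −(1/7.2286)·ln(110.625503/198.7448) − 0.0513 = 0.02974902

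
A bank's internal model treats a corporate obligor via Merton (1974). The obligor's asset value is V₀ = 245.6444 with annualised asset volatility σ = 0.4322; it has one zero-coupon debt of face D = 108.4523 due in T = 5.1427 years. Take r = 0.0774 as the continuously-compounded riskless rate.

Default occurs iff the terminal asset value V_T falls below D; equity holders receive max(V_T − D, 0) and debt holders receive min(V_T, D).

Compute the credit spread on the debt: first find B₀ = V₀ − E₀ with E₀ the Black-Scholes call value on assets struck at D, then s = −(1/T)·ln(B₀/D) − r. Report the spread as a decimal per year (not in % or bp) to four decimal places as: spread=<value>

spread=0.0174

d₁ = [ln(V₀/D) + (r + σ²/2)T] / (σ√T)
   = [ln(245.6444/108.4523) + (0.0774 + 0.5·0.4322²)·5.1427] / (0.4322·√5.1427)
   = [0.817575 + 0.878365] / 0.980122 = 1.730334
d₂ = d₁ − σ√T = 1.730334 − 0.980122 = 0.750212
N(d₁) = 0.958215,  N(d₂) = 0.773436,  e^(−rT) = 0.671632
E₀ = V₀·N(d₁) − D·e^(−rT)·N(d₂)
   = 245.6444·0.958215 − 108.4523·0.671632·0.773436 = 179.042958
B₀ = V₀ − E₀ = 245.6444 − 179.042958 = 66.601442
spread = −(1/T)·ln(B₀/D) − r = −(1/5.1427)·ln(66.601442/108.4523) − 0.0774 = 0.01741094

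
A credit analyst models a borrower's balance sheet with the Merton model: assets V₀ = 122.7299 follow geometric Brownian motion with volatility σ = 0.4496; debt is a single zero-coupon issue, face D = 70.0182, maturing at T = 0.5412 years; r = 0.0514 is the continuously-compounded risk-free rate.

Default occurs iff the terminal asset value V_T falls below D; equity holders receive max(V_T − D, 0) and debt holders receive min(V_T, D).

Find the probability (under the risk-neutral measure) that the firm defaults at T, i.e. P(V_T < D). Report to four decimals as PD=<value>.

d₁ = [ln(V₀/D) + (r + σ²/2)T] / (σ√T)
   = [ln(122.7299/70.0182) + (0.0514 + 0.5·0.4496²)·0.5412] / (0.4496·√0.5412)
   = [0.561231 + 0.082517] / 0.330754 = 1.946303
d₂ = d₁ − σ√T = 1.946303 − 0.330754 = 1.615549
risk-neutral PD = N(−d₂) = N(-1.615549) = 0.053096

PD=0.0531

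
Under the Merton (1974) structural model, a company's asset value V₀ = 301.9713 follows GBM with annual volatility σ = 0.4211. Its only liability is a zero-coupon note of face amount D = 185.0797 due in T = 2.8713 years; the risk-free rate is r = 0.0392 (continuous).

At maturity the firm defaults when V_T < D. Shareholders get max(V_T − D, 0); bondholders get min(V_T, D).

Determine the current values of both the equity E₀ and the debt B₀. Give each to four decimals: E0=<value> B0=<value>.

E0=153.6627 B0=148.3086

d₁ = [ln(V₀/D) + (r + σ²/2)T] / (σ√T)
   = [ln(301.9713/185.0797) + (0.0392 + 0.5·0.4211²)·2.8713] / (0.4211·√2.8713)
   = [0.489545 + 0.367132] / 0.713550 = 1.200585
d₂ = d₁ − σ√T = 1.200585 − 0.713550 = 0.487034
N(d₁) = 0.885044,  N(d₂) = 0.686883,  e^(−rT) = 0.893548
E₀ = V₀·N(d₁) − D·e^(−rT)·N(d₂)
   = 301.9713·0.885044 − 185.0797·0.893548·0.686883 = 153.662737
B₀ = V₀ − E₀ = 301.9713 − 153.662737 = 148.308563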